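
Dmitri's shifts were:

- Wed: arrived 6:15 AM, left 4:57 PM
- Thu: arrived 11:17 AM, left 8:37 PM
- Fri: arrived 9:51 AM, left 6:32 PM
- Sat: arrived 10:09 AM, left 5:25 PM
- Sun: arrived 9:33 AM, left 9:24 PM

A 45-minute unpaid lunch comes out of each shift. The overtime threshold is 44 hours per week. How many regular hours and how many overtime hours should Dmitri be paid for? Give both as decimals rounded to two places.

Wed: 6:15 AM–4:57 PM = 10 h 42 min; less 45 min break → 9 h 57 min
Thu: 11:17 AM–8:37 PM = 9 h 20 min; less 45 min break → 8 h 35 min
Fri: 9:51 AM–6:32 PM = 8 h 41 min; less 45 min break → 7 h 56 min
Sat: 10:09 AM–5:25 PM = 7 h 16 min; less 45 min break → 6 h 31 min
Sun: 9:33 AM–9:24 PM = 11 h 51 min; less 45 min break → 11 h 6 min
Total worked: 44 h 5 min = 44.08 h.
Threshold 44 h → overtime 0 h 5 min, regular 44 h 0 min.

Regular 44.00 hours, overtime 0.08 hours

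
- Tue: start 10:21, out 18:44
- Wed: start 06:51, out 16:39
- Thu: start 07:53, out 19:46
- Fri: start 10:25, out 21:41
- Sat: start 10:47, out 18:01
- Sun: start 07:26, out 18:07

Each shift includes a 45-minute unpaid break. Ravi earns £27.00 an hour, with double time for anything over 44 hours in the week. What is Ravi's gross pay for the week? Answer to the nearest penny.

£1768.50

Tue: 10:21–18:44 = 8 h 23 min; less 45 min break → 7 h 38 min
Wed: 06:51–16:39 = 9 h 48 min; less 45 min break → 9 h 3 min
Thu: 07:53–19:46 = 11 h 53 min; less 45 min break → 11 h 8 min
Fri: 10:25–21:41 = 11 h 16 min; less 45 min break → 10 h 31 min
Sat: 10:47–18:01 = 7 h 14 min; less 45 min break → 6 h 29 min
Sun: 07:26–18:07 = 10 h 41 min; less 45 min break → 9 h 56 min
Total worked: 54 h 45 min = 3285 min.
Regular 44 h 0 min = 2640 min at £27.00/h; overtime 10 h 45 min = 645 min at £54.00/h.
Pay = (2640 × £27.00 + 645 × £54.00) ÷ 60 = £1768.50.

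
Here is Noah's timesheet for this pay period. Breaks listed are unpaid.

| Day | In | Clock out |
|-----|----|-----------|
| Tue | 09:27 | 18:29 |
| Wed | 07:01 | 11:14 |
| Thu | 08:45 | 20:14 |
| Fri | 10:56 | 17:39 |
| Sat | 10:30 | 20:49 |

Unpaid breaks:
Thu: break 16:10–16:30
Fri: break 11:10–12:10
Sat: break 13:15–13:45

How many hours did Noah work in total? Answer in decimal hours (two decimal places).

Tue: 09:27–18:29 = 9 h 2 min
Wed: 07:01–11:14 = 4 h 13 min
Thu: 08:45–20:14 = 11 h 29 min; less 20 min break → 11 h 9 min
Fri: 10:56–17:39 = 6 h 43 min; less 60 min break → 5 h 43 min
Sat: 10:30–20:49 = 10 h 19 min; less 30 min break → 9 h 49 min
Total: 9 h 2 min + 4 h 13 min + 11 h 9 min + 5 h 43 min + 9 h 49 min = 39 h 56 min.

39.93 hours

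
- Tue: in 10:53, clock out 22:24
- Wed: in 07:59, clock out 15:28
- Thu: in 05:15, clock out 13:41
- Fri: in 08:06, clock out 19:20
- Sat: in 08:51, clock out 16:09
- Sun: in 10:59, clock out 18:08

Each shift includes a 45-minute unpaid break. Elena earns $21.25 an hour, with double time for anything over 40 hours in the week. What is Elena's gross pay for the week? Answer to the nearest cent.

$1216.21

Tue: 10:53–22:24 = 11 h 31 min; less 45 min break → 10 h 46 min
Wed: 07:59–15:28 = 7 h 29 min; less 45 min break → 6 h 44 min
Thu: 05:15–13:41 = 8 h 26 min; less 45 min break → 7 h 41 min
Fri: 08:06–19:20 = 11 h 14 min; less 45 min break → 10 h 29 min
Sat: 08:51–16:09 = 7 h 18 min; less 45 min break → 6 h 33 min
Sun: 10:59–18:08 = 7 h 9 min; less 45 min break → 6 h 24 min
Total worked: 48 h 37 min = 2917 min.
Regular 40 h 0 min = 2400 min at $21.25/h; overtime 8 h 37 min = 517 min at $42.50/h.
Pay = (2400 × $21.25 + 517 × $42.50) ÷ 60 = $1216.21.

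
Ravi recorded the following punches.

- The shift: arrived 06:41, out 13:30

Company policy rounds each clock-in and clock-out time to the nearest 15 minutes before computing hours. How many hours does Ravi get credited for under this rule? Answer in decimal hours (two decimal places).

The shift: in 06:41→06:45, out 13:30→13:30; 6 h 45 min

6.75 hours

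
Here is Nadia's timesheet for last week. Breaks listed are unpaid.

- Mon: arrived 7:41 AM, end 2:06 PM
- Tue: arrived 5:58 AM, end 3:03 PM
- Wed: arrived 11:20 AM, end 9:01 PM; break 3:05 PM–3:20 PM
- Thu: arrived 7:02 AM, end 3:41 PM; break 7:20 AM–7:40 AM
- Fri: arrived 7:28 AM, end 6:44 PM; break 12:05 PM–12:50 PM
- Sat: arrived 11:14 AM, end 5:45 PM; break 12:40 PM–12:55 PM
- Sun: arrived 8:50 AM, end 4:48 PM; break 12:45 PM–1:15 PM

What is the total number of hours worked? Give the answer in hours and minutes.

Mon: 7:41 AM–2:06 PM = 6 h 25 min
Tue: 5:58 AM–3:03 PM = 9 h 5 min
Wed: 11:20 AM–9:01 PM = 9 h 41 min; less 15 min break → 9 h 26 min
Thu: 7:02 AM–3:41 PM = 8 h 39 min; less 20 min break → 8 h 19 min
Fri: 7:28 AM–6:44 PM = 11 h 16 min; less 45 min break → 10 h 31 min
Sat: 11:14 AM–5:45 PM = 6 h 31 min; less 15 min break → 6 h 16 min
Sun: 8:50 AM–4:48 PM = 7 h 58 min; less 30 min break → 7 h 28 min
Total: 6 h 25 min + 9 h 5 min + 9 h 26 min + 8 h 19 min + 10 h 31 min + 6 h 16 min + 7 h 28 min = 57 h 30 min.

57 h 30 min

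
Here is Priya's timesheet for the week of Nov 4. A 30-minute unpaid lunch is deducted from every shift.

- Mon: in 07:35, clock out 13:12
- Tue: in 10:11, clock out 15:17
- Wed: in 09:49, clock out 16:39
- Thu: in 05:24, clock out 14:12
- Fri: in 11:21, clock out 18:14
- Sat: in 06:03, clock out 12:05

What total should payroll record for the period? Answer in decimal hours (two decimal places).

36.27 hours

Mon: 07:35–13:12 = 5 h 37 min; less 30 min break → 5 h 7 min
Tue: 10:11–15:17 = 5 h 6 min; less 30 min break → 4 h 36 min
Wed: 09:49–16:39 = 6 h 50 min; less 30 min break → 6 h 20 min
Thu: 05:24–14:12 = 8 h 48 min; less 30 min break → 8 h 18 min
Fri: 11:21–18:14 = 6 h 53 min; less 30 min break → 6 h 23 min
Sat: 06:03–12:05 = 6 h 2 min; less 30 min break → 5 h 32 min
Total: 5 h 7 min + 4 h 36 min + 6 h 20 min + 8 h 18 min + 6 h 23 min + 5 h 32 min = 36 h 16 min.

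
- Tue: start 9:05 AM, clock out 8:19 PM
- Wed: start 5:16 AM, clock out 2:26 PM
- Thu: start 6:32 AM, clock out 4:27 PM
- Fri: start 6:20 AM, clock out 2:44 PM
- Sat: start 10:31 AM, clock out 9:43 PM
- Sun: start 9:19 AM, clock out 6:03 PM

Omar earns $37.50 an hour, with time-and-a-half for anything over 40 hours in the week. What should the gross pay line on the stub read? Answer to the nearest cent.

$2549.06

Tue: 9:05 AM–8:19 PM = 11 h 14 min
Wed: 5:16 AM–2:26 PM = 9 h 10 min
Thu: 6:32 AM–4:27 PM = 9 h 55 min
Fri: 6:20 AM–2:44 PM = 8 h 24 min
Sat: 10:31 AM–9:43 PM = 11 h 12 min
Sun: 9:19 AM–6:03 PM = 8 h 44 min
Total worked: 58 h 39 min = 3519 min.
Regular 40 h 0 min = 2400 min at $37.50/h; overtime 18 h 39 min = 1119 min at $56.25/h.
Pay = (2400 × $37.50 + 1119 × $56.25) ÷ 60 = $2549.06.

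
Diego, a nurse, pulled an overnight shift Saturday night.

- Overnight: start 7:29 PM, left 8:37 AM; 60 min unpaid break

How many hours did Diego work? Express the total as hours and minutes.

12 h 8 min

Overnight: 7:29 PM → midnight = 4 h 31 min; midnight → 8:37 AM = 8 h 37 min; span 13 h 8 min; less 60 min break → 12 h 8 min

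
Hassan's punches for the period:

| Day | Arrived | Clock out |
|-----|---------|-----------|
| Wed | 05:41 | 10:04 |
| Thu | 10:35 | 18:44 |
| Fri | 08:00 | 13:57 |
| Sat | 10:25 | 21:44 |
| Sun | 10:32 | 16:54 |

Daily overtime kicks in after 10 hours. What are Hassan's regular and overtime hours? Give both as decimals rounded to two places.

Regular 34.85 hours, overtime 1.32 hours

Wed: 05:41–10:04 = 4 h 23 min
Thu: 10:35–18:44 = 8 h 9 min
Fri: 08:00–13:57 = 5 h 57 min
Sat: 10:25–21:44 = 11 h 19 min
Sun: 10:32–16:54 = 6 h 22 min
Wed reg 4 h 23 min / OT 0 h 0 min; Thu reg 8 h 9 min / OT 0 h 0 min; Fri reg 5 h 57 min / OT 0 h 0 min; Sat reg 10 h 0 min / OT 1 h 19 min; Sun reg 6 h 22 min / OT 0 h 0 min.
Totals: regular 34 h 51 min, overtime 1 h 19 min.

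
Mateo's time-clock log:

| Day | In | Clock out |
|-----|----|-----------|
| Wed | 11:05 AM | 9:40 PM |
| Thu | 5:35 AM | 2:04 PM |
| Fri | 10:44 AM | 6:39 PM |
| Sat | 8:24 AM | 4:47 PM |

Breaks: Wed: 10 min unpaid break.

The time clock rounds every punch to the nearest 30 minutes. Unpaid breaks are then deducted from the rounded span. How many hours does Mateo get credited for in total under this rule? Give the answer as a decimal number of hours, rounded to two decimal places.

Wed: in 11:05 AM→11:00 AM, out 9:40 PM→9:30 PM; 10 h 30 min − 10 min = 10 h 20 min
Thu: in 5:35 AM→5:30 AM, out 2:04 PM→2:00 PM; 8 h 30 min
Fri: in 10:44 AM→10:30 AM, out 6:39 PM→6:30 PM; 8 h 0 min
Sat: in 8:24 AM→8:30 AM, out 4:47 PM→5:00 PM; 8 h 30 min
Total credited: 35 h 20 min.

35.33 hours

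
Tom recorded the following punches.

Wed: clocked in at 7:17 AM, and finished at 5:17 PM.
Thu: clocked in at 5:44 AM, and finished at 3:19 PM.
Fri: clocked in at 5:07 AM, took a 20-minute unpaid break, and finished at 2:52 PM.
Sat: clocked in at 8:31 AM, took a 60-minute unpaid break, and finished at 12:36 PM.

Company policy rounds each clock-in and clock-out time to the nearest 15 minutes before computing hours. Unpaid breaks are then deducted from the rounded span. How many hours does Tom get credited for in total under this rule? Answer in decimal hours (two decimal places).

31.92 hours

Wed: in 7:17 AM→7:15 AM, out 5:17 PM→5:15 PM; 10 h 0 min
Thu: in 5:44 AM→5:45 AM, out 3:19 PM→3:15 PM; 9 h 30 min
Fri: in 5:07 AM→5:00 AM, out 2:52 PM→2:45 PM; 9 h 45 min − 20 min = 9 h 25 min
Sat: in 8:31 AM→8:30 AM, out 12:36 PM→12:30 PM; 4 h 0 min − 60 min = 3 h 0 min
Total credited: 31 h 55 min.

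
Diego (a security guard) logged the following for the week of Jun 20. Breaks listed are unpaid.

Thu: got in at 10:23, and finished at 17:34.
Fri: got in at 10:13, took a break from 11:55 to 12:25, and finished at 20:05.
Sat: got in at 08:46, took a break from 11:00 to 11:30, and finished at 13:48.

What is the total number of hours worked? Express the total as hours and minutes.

Thu: 10:23–17:34 = 7 h 11 min
Fri: 10:13–20:05 = 9 h 52 min; less 30 min break → 9 h 22 min
Sat: 08:46–13:48 = 5 h 2 min; less 30 min break → 4 h 32 min
Total: 7 h 11 min + 9 h 22 min + 4 h 32 min = 21 h 5 min.

21 h 5 min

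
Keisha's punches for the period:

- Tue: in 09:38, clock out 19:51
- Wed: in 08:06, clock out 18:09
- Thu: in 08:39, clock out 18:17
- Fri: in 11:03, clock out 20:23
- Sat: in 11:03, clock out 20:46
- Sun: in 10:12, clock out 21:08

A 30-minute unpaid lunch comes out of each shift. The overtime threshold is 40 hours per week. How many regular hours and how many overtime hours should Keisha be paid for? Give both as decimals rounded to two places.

Tue: 09:38–19:51 = 10 h 13 min; less 30 min break → 9 h 43 min
Wed: 08:06–18:09 = 10 h 3 min; less 30 min break → 9 h 33 min
Thu: 08:39–18:17 = 9 h 38 min; less 30 min break → 9 h 8 min
Fri: 11:03–20:23 = 9 h 20 min; less 30 min break → 8 h 50 min
Sat: 11:03–20:46 = 9 h 43 min; less 30 min break → 9 h 13 min
Sun: 10:12–21:08 = 10 h 56 min; less 30 min break → 10 h 26 min
Total worked: 56 h 53 min = 56.88 h.
Threshold 40 h → overtime 16 h 53 min, regular 40 h 0 min.

Regular 40.00 hours, overtime 16.88 hours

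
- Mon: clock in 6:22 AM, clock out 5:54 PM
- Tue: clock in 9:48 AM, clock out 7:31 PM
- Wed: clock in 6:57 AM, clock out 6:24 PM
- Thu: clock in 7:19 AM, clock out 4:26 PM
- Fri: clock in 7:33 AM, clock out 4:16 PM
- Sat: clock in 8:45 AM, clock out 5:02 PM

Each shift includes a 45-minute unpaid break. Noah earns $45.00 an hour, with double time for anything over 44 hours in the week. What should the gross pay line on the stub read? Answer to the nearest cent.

Mon: 6:22 AM–5:54 PM = 11 h 32 min; less 45 min break → 10 h 47 min
Tue: 9:48 AM–7:31 PM = 9 h 43 min; less 45 min break → 8 h 58 min
Wed: 6:57 AM–6:24 PM = 11 h 27 min; less 45 min break → 10 h 42 min
Thu: 7:19 AM–4:26 PM = 9 h 7 min; less 45 min break → 8 h 22 min
Fri: 7:33 AM–4:16 PM = 8 h 43 min; less 45 min break → 7 h 58 min
Sat: 8:45 AM–5:02 PM = 8 h 17 min; less 45 min break → 7 h 32 min
Total worked: 54 h 19 min = 3259 min.
Regular 44 h 0 min = 2640 min at $45.00/h; overtime 10 h 19 min = 619 min at $90.00/h.
Pay = (2640 × $45.00 + 619 × $90.00) ÷ 60 = $2908.50.

$2908.50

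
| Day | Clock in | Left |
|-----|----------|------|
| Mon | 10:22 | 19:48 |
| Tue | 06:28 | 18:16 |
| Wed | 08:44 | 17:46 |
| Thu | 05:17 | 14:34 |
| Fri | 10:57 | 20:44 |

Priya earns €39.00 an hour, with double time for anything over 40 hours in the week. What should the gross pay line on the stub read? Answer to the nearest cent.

€2288.00

Mon: 10:22–19:48 = 9 h 26 min
Tue: 06:28–18:16 = 11 h 48 min
Wed: 08:44–17:46 = 9 h 2 min
Thu: 05:17–14:34 = 9 h 17 min
Fri: 10:57–20:44 = 9 h 47 min
Total worked: 49 h 20 min = 2960 min.
Regular 40 h 0 min = 2400 min at €39.00/h; overtime 9 h 20 min = 560 min at €78.00/h.
Pay = (2400 × €39.00 + 560 × €78.00) ÷ 60 = €2288.00.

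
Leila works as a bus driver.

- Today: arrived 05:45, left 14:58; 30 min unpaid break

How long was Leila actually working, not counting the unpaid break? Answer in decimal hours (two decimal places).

8.72 hours

Today: 05:45–14:58 = 9 h 13 min; less 30 min break → 8 h 43 min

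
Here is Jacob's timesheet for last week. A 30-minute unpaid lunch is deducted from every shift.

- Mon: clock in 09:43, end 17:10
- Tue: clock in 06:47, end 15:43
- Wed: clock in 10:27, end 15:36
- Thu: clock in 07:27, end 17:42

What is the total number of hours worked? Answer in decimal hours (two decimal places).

Mon: 09:43–17:10 = 7 h 27 min; less 30 min break → 6 h 57 min
Tue: 06:47–15:43 = 8 h 56 min; less 30 min break → 8 h 26 min
Wed: 10:27–15:36 = 5 h 9 min; less 30 min break → 4 h 39 min
Thu: 07:27–17:42 = 10 h 15 min; less 30 min break → 9 h 45 min
Total: 6 h 57 min + 8 h 26 min + 4 h 39 min + 9 h 45 min = 29 h 47 min.

29.78 hours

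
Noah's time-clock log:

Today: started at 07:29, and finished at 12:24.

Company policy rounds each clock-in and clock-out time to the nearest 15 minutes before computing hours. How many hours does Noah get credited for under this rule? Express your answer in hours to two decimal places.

Today: in 07:29→07:30, out 12:24→12:30; 5 h 0 min

5.00 hours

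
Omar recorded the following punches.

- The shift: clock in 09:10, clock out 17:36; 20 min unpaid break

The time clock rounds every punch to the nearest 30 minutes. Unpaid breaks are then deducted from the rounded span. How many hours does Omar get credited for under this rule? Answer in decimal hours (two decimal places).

The shift: in 09:10→09:00, out 17:36→17:30; 8 h 30 min − 20 min = 8 h 10 min

8.17 hours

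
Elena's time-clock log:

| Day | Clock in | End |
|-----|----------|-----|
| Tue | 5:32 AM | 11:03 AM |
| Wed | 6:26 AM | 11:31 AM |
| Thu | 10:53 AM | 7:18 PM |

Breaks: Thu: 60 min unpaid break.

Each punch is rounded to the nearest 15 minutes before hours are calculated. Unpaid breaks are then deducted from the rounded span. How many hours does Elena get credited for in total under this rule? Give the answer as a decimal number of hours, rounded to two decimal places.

Tue: in 5:32 AM→5:30 AM, out 11:03 AM→11:00 AM; 5 h 30 min
Wed: in 6:26 AM→6:30 AM, out 11:31 AM→11:30 AM; 5 h 0 min
Thu: in 10:53 AM→11:00 AM, out 7:18 PM→7:15 PM; 8 h 15 min − 60 min = 7 h 15 min
Total credited: 17 h 45 min.

17.75 hours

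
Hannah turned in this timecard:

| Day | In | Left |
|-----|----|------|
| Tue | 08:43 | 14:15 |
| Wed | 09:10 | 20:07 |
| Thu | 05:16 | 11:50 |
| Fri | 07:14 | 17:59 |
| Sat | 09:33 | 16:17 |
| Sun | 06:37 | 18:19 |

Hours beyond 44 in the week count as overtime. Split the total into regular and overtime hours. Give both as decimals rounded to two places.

Tue: 08:43–14:15 = 5 h 32 min
Wed: 09:10–20:07 = 10 h 57 min
Thu: 05:16–11:50 = 6 h 34 min
Fri: 07:14–17:59 = 10 h 45 min
Sat: 09:33–16:17 = 6 h 44 min
Sun: 06:37–18:19 = 11 h 42 min
Total worked: 52 h 14 min = 52.23 h.
Threshold 44 h → overtime 8 h 14 min, regular 44 h 0 min.

Regular 44.00 hours, overtime 8.23 hours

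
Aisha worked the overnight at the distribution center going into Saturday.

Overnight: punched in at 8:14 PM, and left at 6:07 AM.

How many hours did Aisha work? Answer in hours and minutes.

9 h 53 min

Overnight: 8:14 PM → midnight = 3 h 46 min; midnight → 6:07 AM = 6 h 7 min; span 9 h 53 min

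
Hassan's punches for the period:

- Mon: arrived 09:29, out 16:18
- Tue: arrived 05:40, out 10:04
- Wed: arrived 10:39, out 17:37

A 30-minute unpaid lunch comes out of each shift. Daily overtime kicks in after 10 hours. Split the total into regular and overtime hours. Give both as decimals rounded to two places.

Mon: 09:29–16:18 = 6 h 49 min; less 30 min break → 6 h 19 min
Tue: 05:40–10:04 = 4 h 24 min; less 30 min break → 3 h 54 min
Wed: 10:39–17:37 = 6 h 58 min; less 30 min break → 6 h 28 min
Mon reg 6 h 19 min / OT 0 h 0 min; Tue reg 3 h 54 min / OT 0 h 0 min; Wed reg 6 h 28 min / OT 0 h 0 min.
Totals: regular 16 h 41 min, overtime 0 h 0 min.

Regular 16.68 hours, overtime 0.00 hours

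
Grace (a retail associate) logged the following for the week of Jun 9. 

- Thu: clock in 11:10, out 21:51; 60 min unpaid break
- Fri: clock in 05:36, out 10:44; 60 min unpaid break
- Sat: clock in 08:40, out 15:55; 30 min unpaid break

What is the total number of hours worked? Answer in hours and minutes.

Thu: 11:10–21:51 = 10 h 41 min; less 60 min break → 9 h 41 min
Fri: 05:36–10:44 = 5 h 8 min; less 60 min break → 4 h 8 min
Sat: 08:40–15:55 = 7 h 15 min; less 30 min break → 6 h 45 min
Total: 9 h 41 min + 4 h 8 min + 6 h 45 min = 20 h 34 min.

20 h 34 min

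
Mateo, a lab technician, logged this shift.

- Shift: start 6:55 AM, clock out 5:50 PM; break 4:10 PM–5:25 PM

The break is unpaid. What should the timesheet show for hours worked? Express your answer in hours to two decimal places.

Shift: 6:55 AM–5:50 PM = 10 h 55 min; less 75 min break → 9 h 40 min

9.67 hours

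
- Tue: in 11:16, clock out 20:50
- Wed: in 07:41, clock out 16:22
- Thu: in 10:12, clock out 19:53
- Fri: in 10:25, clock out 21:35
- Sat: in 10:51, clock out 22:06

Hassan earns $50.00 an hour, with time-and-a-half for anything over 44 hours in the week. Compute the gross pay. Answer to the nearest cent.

$2676.25

Tue: 11:16–20:50 = 9 h 34 min
Wed: 07:41–16:22 = 8 h 41 min
Thu: 10:12–19:53 = 9 h 41 min
Fri: 10:25–21:35 = 11 h 10 min
Sat: 10:51–22:06 = 11 h 15 min
Total worked: 50 h 21 min = 3021 min.
Regular 44 h 0 min = 2640 min at $50.00/h; overtime 6 h 21 min = 381 min at $75.00/h.
Pay = (2640 × $50.00 + 381 × $75.00) ÷ 60 = $2676.25.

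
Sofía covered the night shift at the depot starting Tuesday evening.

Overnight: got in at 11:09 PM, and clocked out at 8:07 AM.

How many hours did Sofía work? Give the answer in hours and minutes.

Overnight: 11:09 PM → midnight = 0 h 51 min; midnight → 8:07 AM = 8 h 7 min; span 8 h 58 min

8 h 58 min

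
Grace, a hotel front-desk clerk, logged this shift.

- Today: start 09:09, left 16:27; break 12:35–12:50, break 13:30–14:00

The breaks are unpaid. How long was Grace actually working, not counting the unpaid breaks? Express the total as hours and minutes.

6 h 33 min

Today: 09:09–16:27 = 7 h 18 min; less 45 min break → 6 h 33 min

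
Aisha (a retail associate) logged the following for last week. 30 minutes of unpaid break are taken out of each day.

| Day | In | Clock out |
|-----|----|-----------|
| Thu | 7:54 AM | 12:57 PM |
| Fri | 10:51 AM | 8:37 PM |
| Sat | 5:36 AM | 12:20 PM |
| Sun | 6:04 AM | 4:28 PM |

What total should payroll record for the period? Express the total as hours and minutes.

Thu: 7:54 AM–12:57 PM = 5 h 3 min; less 30 min break → 4 h 33 min
Fri: 10:51 AM–8:37 PM = 9 h 46 min; less 30 min break → 9 h 16 min
Sat: 5:36 AM–12:20 PM = 6 h 44 min; less 30 min break → 6 h 14 min
Sun: 6:04 AM–4:28 PM = 10 h 24 min; less 30 min break → 9 h 54 min
Total: 4 h 33 min + 9 h 16 min + 6 h 14 min + 9 h 54 min = 29 h 57 min.

29 h 57 min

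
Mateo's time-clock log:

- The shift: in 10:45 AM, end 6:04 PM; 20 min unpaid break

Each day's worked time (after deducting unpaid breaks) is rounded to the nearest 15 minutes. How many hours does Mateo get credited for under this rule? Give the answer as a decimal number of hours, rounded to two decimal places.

7.00 hours

The shift: 10:45 AM–6:04 PM = 7 h 19 min − 20 min = 6 h 59 min → rounds to 7 h 0 min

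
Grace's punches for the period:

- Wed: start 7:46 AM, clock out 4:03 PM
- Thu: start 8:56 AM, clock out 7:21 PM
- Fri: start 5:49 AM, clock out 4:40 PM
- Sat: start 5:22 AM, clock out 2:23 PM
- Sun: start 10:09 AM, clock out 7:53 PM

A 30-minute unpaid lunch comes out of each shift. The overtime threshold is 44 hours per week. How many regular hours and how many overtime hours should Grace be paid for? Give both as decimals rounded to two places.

Regular 44.00 hours, overtime 1.80 hours

Wed: 7:46 AM–4:03 PM = 8 h 17 min; less 30 min break → 7 h 47 min
Thu: 8:56 AM–7:21 PM = 10 h 25 min; less 30 min break → 9 h 55 min
Fri: 5:49 AM–4:40 PM = 10 h 51 min; less 30 min break → 10 h 21 min
Sat: 5:22 AM–2:23 PM = 9 h 1 min; less 30 min break → 8 h 31 min
Sun: 10:09 AM–7:53 PM = 9 h 44 min; less 30 min break → 9 h 14 min
Total worked: 45 h 48 min = 45.80 h.
Threshold 44 h → overtime 1 h 48 min, regular 44 h 0 min.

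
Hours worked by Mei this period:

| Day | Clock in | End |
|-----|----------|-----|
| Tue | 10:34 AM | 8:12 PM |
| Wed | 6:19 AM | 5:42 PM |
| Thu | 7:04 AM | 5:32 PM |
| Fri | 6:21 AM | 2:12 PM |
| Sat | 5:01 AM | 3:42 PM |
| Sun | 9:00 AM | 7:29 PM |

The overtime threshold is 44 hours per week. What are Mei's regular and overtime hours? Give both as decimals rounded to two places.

Tue: 10:34 AM–8:12 PM = 9 h 38 min
Wed: 6:19 AM–5:42 PM = 11 h 23 min
Thu: 7:04 AM–5:32 PM = 10 h 28 min
Fri: 6:21 AM–2:12 PM = 7 h 51 min
Sat: 5:01 AM–3:42 PM = 10 h 41 min
Sun: 9:00 AM–7:29 PM = 10 h 29 min
Total worked: 60 h 30 min = 60.50 h.
Threshold 44 h → overtime 16 h 30 min, regular 44 h 0 min.

Regular 44.00 hours, overtime 16.50 hours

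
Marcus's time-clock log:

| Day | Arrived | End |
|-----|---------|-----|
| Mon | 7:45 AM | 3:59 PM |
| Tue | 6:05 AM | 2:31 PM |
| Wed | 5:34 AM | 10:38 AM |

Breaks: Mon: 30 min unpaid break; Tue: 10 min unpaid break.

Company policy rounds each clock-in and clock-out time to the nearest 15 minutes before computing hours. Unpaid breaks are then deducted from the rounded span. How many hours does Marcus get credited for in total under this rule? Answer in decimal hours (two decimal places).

21.33 hours

Mon: in 7:45 AM→7:45 AM, out 3:59 PM→4:00 PM; 8 h 15 min − 30 min = 7 h 45 min
Tue: in 6:05 AM→6:00 AM, out 2:31 PM→2:30 PM; 8 h 30 min − 10 min = 8 h 20 min
Wed: in 5:34 AM→5:30 AM, out 10:38 AM→10:45 AM; 5 h 15 min
Total credited: 21 h 20 min.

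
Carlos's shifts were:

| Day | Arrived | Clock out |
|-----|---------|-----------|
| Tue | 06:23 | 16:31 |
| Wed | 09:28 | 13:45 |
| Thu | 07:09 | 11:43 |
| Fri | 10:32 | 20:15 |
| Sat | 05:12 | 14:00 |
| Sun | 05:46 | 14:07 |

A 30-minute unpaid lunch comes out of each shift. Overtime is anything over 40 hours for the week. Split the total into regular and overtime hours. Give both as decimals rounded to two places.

Tue: 06:23–16:31 = 10 h 8 min; less 30 min break → 9 h 38 min
Wed: 09:28–13:45 = 4 h 17 min; less 30 min break → 3 h 47 min
Thu: 07:09–11:43 = 4 h 34 min; less 30 min break → 4 h 4 min
Fri: 10:32–20:15 = 9 h 43 min; less 30 min break → 9 h 13 min
Sat: 05:12–14:00 = 8 h 48 min; less 30 min break → 8 h 18 min
Sun: 05:46–14:07 = 8 h 21 min; less 30 min break → 7 h 51 min
Total worked: 42 h 51 min = 42.85 h.
Threshold 40 h → overtime 2 h 51 min, regular 40 h 0 min.

Regular 40.00 hours, overtime 2.85 hours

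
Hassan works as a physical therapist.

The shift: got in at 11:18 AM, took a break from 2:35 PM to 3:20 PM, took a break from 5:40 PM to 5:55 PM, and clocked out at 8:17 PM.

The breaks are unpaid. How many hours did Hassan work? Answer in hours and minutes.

The shift: 11:18 AM–8:17 PM = 8 h 59 min; less 60 min break → 7 h 59 min

7 h 59 min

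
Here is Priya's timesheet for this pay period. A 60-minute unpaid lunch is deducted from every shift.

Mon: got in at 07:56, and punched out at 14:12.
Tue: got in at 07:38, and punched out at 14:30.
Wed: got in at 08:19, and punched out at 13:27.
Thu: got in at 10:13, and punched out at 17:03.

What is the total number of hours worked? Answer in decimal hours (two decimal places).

Mon: 07:56–14:12 = 6 h 16 min; less 60 min break → 5 h 16 min
Tue: 07:38–14:30 = 6 h 52 min; less 60 min break → 5 h 52 min
Wed: 08:19–13:27 = 5 h 8 min; less 60 min break → 4 h 8 min
Thu: 10:13–17:03 = 6 h 50 min; less 60 min break → 5 h 50 min
Total: 5 h 16 min + 5 h 52 min + 4 h 8 min + 5 h 50 min = 21 h 6 min.

21.10 hours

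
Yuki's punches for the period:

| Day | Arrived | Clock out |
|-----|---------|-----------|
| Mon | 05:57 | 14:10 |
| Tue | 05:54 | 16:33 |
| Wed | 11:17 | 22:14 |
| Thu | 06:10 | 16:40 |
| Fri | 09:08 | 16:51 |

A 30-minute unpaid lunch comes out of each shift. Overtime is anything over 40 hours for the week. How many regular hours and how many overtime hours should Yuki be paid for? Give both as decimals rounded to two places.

Mon: 05:57–14:10 = 8 h 13 min; less 30 min break → 7 h 43 min
Tue: 05:54–16:33 = 10 h 39 min; less 30 min break → 10 h 9 min
Wed: 11:17–22:14 = 10 h 57 min; less 30 min break → 10 h 27 min
Thu: 06:10–16:40 = 10 h 30 min; less 30 min break → 10 h 0 min
Fri: 09:08–16:51 = 7 h 43 min; less 30 min break → 7 h 13 min
Total worked: 45 h 32 min = 45.53 h.
Threshold 40 h → overtime 5 h 32 min, regular 40 h 0 min.

Regular 40.00 hours, overtime 5.53 hours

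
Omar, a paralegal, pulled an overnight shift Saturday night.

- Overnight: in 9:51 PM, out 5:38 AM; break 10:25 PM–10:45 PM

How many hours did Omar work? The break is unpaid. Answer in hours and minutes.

Overnight: 9:51 PM → midnight = 2 h 9 min; midnight → 5:38 AM = 5 h 38 min; span 7 h 47 min; less 20 min break → 7 h 27 min

7 h 27 min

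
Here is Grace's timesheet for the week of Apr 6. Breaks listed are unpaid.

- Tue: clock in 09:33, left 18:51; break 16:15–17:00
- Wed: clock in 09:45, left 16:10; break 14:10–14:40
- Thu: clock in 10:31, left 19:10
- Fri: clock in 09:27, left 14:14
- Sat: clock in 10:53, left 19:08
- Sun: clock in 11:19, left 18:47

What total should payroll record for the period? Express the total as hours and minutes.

Tue: 09:33–18:51 = 9 h 18 min; less 45 min break → 8 h 33 min
Wed: 09:45–16:10 = 6 h 25 min; less 30 min break → 5 h 55 min
Thu: 10:31–19:10 = 8 h 39 min
Fri: 09:27–14:14 = 4 h 47 min
Sat: 10:53–19:08 = 8 h 15 min
Sun: 11:19–18:47 = 7 h 28 min
Total: 8 h 33 min + 5 h 55 min + 8 h 39 min + 4 h 47 min + 8 h 15 min + 7 h 28 min = 43 h 37 min.

43 h 37 min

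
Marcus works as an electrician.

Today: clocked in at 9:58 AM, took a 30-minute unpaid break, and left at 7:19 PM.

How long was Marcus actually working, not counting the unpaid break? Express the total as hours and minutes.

8 h 51 min

Today: 9:58 AM–7:19 PM = 9 h 21 min; less 30 min break → 8 h 51 min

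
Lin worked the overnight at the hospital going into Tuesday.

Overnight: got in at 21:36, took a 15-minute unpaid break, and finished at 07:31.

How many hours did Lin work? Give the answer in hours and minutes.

9 h 40 min

Overnight: 21:36 → midnight = 2 h 24 min; midnight → 07:31 = 7 h 31 min; span 9 h 55 min; less 15 min break → 9 h 40 min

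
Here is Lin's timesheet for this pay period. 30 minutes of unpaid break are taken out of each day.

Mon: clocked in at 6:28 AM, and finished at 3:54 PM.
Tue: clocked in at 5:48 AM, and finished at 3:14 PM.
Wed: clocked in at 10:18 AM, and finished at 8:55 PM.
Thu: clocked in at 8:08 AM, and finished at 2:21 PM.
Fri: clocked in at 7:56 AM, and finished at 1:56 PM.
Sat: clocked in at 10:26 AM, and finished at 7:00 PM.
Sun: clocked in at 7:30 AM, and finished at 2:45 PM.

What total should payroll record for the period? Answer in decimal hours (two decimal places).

Mon: 6:28 AM–3:54 PM = 9 h 26 min; less 30 min break → 8 h 56 min
Tue: 5:48 AM–3:14 PM = 9 h 26 min; less 30 min break → 8 h 56 min
Wed: 10:18 AM–8:55 PM = 10 h 37 min; less 30 min break → 10 h 7 min
Thu: 8:08 AM–2:21 PM = 6 h 13 min; less 30 min break → 5 h 43 min
Fri: 7:56 AM–1:56 PM = 6 h 0 min; less 30 min break → 5 h 30 min
Sat: 10:26 AM–7:00 PM = 8 h 34 min; less 30 min break → 8 h 4 min
Sun: 7:30 AM–2:45 PM = 7 h 15 min; less 30 min break → 6 h 45 min
Total: 8 h 56 min + 8 h 56 min + 10 h 7 min + 5 h 43 min + 5 h 30 min + 8 h 4 min + 6 h 45 min = 54 h 1 min.

54.02 hours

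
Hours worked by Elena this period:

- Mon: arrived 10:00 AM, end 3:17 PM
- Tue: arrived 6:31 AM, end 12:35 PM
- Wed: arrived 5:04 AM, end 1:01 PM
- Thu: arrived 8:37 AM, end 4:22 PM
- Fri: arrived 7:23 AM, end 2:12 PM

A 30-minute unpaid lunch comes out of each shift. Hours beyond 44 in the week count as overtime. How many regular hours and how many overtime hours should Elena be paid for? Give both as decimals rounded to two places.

Mon: 10:00 AM–3:17 PM = 5 h 17 min; less 30 min break → 4 h 47 min
Tue: 6:31 AM–12:35 PM = 6 h 4 min; less 30 min break → 5 h 34 min
Wed: 5:04 AM–1:01 PM = 7 h 57 min; less 30 min break → 7 h 27 min
Thu: 8:37 AM–4:22 PM = 7 h 45 min; less 30 min break → 7 h 15 min
Fri: 7:23 AM–2:12 PM = 6 h 49 min; less 30 min break → 6 h 19 min
Total worked: 31 h 22 min = 31.37 h.
Threshold 44 h → overtime 0 h 0 min, regular 31 h 22 min.

Regular 31.37 hours, overtime 0.00 hours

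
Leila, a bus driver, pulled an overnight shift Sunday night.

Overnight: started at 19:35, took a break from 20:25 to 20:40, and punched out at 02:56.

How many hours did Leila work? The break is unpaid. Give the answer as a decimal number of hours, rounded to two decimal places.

7.10 hours

Overnight: 19:35 → midnight = 4 h 25 min; midnight → 02:56 = 2 h 56 min; span 7 h 21 min; less 15 min break → 7 h 6 min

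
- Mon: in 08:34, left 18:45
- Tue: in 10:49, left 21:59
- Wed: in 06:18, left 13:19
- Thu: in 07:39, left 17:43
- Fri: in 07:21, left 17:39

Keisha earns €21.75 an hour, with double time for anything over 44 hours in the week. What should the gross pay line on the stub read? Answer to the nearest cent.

€1162.90

Mon: 08:34–18:45 = 10 h 11 min
Tue: 10:49–21:59 = 11 h 10 min
Wed: 06:18–13:19 = 7 h 1 min
Thu: 07:39–17:43 = 10 h 4 min
Fri: 07:21–17:39 = 10 h 18 min
Total worked: 48 h 44 min = 2924 min.
Regular 44 h 0 min = 2640 min at €21.75/h; overtime 4 h 44 min = 284 min at €43.50/h.
Pay = (2640 × €21.75 + 284 × €43.50) ÷ 60 = €1162.90.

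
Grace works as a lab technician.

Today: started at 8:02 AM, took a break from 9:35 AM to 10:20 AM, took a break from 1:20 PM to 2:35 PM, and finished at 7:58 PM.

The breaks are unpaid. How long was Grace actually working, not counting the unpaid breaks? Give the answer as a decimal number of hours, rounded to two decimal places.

9.93 hours

Today: 8:02 AM–7:58 PM = 11 h 56 min; less 120 min break → 9 h 56 min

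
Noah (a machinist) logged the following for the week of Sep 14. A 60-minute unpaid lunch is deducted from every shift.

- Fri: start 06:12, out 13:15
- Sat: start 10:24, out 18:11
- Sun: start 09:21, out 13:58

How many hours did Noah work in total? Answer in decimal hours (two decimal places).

Fri: 06:12–13:15 = 7 h 3 min; less 60 min break → 6 h 3 min
Sat: 10:24–18:11 = 7 h 47 min; less 60 min break → 6 h 47 min
Sun: 09:21–13:58 = 4 h 37 min; less 60 min break → 3 h 37 min
Total: 6 h 3 min + 6 h 47 min + 3 h 37 min = 16 h 27 min.

16.45 hours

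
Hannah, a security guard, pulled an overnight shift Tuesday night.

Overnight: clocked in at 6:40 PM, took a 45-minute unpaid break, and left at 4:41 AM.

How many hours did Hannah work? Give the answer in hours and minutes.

Overnight: 6:40 PM → midnight = 5 h 20 min; midnight → 4:41 AM = 4 h 41 min; span 10 h 1 min; less 45 min break → 9 h 16 min

9 h 16 min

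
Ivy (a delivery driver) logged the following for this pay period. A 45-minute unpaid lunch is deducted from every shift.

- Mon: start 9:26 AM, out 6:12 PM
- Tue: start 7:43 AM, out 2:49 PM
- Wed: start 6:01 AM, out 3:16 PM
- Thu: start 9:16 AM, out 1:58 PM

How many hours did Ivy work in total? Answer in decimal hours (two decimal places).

26.82 hours

Mon: 9:26 AM–6:12 PM = 8 h 46 min; less 45 min break → 8 h 1 min
Tue: 7:43 AM–2:49 PM = 7 h 6 min; less 45 min break → 6 h 21 min
Wed: 6:01 AM–3:16 PM = 9 h 15 min; less 45 min break → 8 h 30 min
Thu: 9:16 AM–1:58 PM = 4 h 42 min; less 45 min break → 3 h 57 min
Total: 8 h 1 min + 6 h 21 min + 8 h 30 min + 3 h 57 min = 26 h 49 min.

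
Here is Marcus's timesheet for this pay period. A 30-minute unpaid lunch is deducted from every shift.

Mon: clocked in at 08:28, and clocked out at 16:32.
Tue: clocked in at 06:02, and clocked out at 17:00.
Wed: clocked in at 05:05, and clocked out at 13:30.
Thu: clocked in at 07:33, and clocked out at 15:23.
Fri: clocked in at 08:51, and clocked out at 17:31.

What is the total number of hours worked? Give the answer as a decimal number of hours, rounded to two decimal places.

41.45 hours

Mon: 08:28–16:32 = 8 h 4 min; less 30 min break → 7 h 34 min
Tue: 06:02–17:00 = 10 h 58 min; less 30 min break → 10 h 28 min
Wed: 05:05–13:30 = 8 h 25 min; less 30 min break → 7 h 55 min
Thu: 07:33–15:23 = 7 h 50 min; less 30 min break → 7 h 20 min
Fri: 08:51–17:31 = 8 h 40 min; less 30 min break → 8 h 10 min
Total: 7 h 34 min + 10 h 28 min + 7 h 55 min + 7 h 20 min + 8 h 10 min = 41 h 27 min.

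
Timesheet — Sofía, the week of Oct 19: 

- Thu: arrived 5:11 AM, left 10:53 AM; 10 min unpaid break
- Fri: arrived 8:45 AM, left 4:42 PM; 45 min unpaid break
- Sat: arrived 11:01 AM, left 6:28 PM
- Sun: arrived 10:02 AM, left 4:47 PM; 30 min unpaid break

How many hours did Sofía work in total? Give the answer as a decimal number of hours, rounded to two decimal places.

Thu: 5:11 AM–10:53 AM = 5 h 42 min; less 10 min break → 5 h 32 min
Fri: 8:45 AM–4:42 PM = 7 h 57 min; less 45 min break → 7 h 12 min
Sat: 11:01 AM–6:28 PM = 7 h 27 min
Sun: 10:02 AM–4:47 PM = 6 h 45 min; less 30 min break → 6 h 15 min
Total: 5 h 32 min + 7 h 12 min + 7 h 27 min + 6 h 15 min = 26 h 26 min.

26.43 hours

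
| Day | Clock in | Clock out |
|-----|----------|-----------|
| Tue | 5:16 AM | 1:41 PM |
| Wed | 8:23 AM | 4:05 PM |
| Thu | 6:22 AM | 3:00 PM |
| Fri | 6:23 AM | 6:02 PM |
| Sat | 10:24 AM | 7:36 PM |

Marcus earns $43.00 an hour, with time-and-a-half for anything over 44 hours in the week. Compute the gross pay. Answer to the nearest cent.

$1995.20

Tue: 5:16 AM–1:41 PM = 8 h 25 min
Wed: 8:23 AM–4:05 PM = 7 h 42 min
Thu: 6:22 AM–3:00 PM = 8 h 38 min
Fri: 6:23 AM–6:02 PM = 11 h 39 min
Sat: 10:24 AM–7:36 PM = 9 h 12 min
Total worked: 45 h 36 min = 2736 min.
Regular 44 h 0 min = 2640 min at $43.00/h; overtime 1 h 36 min = 96 min at $64.50/h.
Pay = (2640 × $43.00 + 96 × $64.50) ÷ 60 = $1995.20.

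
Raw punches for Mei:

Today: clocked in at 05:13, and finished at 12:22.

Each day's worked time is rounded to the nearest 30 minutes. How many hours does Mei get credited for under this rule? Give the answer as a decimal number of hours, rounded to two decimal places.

Today: 05:13–12:22 = 7 h 9 min → rounds to 7 h 0 min

7.00 hours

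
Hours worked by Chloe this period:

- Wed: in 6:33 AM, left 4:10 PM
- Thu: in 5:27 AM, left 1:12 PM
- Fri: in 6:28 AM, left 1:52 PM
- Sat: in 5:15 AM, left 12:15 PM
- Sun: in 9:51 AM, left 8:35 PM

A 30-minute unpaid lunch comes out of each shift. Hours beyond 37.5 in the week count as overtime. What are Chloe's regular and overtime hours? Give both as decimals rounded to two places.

Wed: 6:33 AM–4:10 PM = 9 h 37 min; less 30 min break → 9 h 7 min
Thu: 5:27 AM–1:12 PM = 7 h 45 min; less 30 min break → 7 h 15 min
Fri: 6:28 AM–1:52 PM = 7 h 24 min; less 30 min break → 6 h 54 min
Sat: 5:15 AM–12:15 PM = 7 h 0 min; less 30 min break → 6 h 30 min
Sun: 9:51 AM–8:35 PM = 10 h 44 min; less 30 min break → 10 h 14 min
Total worked: 40 h 0 min = 40.00 h.
Threshold 37.5 h → overtime 2 h 30 min, regular 37 h 30 min.

Regular 37.50 hours, overtime 2.50 hours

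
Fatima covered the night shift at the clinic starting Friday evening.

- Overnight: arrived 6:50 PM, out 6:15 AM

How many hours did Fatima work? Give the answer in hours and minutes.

11 h 25 min

Overnight: 6:50 PM → midnight = 5 h 10 min; midnight → 6:15 AM = 6 h 15 min; span 11 h 25 min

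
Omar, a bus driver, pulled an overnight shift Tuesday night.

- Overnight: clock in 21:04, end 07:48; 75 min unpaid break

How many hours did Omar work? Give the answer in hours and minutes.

9 h 29 min

Overnight: 21:04 → midnight = 2 h 56 min; midnight → 07:48 = 7 h 48 min; span 10 h 44 min; less 75 min break → 9 h 29 min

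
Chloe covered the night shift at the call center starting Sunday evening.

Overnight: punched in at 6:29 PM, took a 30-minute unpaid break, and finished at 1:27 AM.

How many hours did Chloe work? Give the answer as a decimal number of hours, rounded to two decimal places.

Overnight: 6:29 PM → midnight = 5 h 31 min; midnight → 1:27 AM = 1 h 27 min; span 6 h 58 min; less 30 min break → 6 h 28 min

6.47 hours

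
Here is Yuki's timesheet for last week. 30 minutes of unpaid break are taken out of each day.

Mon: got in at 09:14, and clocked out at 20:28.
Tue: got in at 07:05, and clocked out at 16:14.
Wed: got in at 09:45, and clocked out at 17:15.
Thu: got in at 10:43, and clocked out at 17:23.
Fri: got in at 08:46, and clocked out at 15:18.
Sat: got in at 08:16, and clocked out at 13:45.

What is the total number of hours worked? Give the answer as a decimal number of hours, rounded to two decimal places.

Mon: 09:14–20:28 = 11 h 14 min; less 30 min break → 10 h 44 min
Tue: 07:05–16:14 = 9 h 9 min; less 30 min break → 8 h 39 min
Wed: 09:45–17:15 = 7 h 30 min; less 30 min break → 7 h 0 min
Thu: 10:43–17:23 = 6 h 40 min; less 30 min break → 6 h 10 min
Fri: 08:46–15:18 = 6 h 32 min; less 30 min break → 6 h 2 min
Sat: 08:16–13:45 = 5 h 29 min; less 30 min break → 4 h 59 min
Total: 10 h 44 min + 8 h 39 min + 7 h 0 min + 6 h 10 min + 6 h 2 min + 4 h 59 min = 43 h 34 min.

43.57 hours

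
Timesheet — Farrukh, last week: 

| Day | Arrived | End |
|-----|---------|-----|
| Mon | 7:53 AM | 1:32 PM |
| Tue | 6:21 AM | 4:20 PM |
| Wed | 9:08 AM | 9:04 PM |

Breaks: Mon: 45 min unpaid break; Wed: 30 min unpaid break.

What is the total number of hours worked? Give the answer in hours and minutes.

26 h 19 min

Mon: 7:53 AM–1:32 PM = 5 h 39 min; less 45 min break → 4 h 54 min
Tue: 6:21 AM–4:20 PM = 9 h 59 min
Wed: 9:08 AM–9:04 PM = 11 h 56 min; less 30 min break → 11 h 26 min
Total: 4 h 54 min + 9 h 59 min + 11 h 26 min = 26 h 19 min.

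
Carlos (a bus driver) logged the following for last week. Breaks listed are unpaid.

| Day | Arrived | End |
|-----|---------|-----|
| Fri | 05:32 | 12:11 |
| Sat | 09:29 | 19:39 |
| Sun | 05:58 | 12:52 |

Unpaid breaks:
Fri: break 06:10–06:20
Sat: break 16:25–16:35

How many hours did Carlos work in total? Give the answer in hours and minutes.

23 h 23 min

Fri: 05:32–12:11 = 6 h 39 min; less 10 min break → 6 h 29 min
Sat: 09:29–19:39 = 10 h 10 min; less 10 min break → 10 h 0 min
Sun: 05:58–12:52 = 6 h 54 min
Total: 6 h 29 min + 10 h 0 min + 6 h 54 min = 23 h 23 min.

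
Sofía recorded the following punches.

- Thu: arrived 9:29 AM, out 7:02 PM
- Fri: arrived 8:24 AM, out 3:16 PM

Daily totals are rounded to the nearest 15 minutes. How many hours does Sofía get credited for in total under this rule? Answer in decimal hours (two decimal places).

Thu: 9:29 AM–7:02 PM = 9 h 33 min → rounds to 9 h 30 min
Fri: 8:24 AM–3:16 PM = 6 h 52 min → rounds to 6 h 45 min
Total credited: 16 h 15 min.

16.25 hours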